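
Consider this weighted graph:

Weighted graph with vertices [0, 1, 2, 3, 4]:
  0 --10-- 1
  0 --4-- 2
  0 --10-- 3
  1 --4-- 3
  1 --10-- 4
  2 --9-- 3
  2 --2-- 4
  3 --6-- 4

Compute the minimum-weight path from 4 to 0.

Using Dijkstra's algorithm from vertex 4:
Shortest path: 4 -> 2 -> 0
Total weight: 2 + 4 = 6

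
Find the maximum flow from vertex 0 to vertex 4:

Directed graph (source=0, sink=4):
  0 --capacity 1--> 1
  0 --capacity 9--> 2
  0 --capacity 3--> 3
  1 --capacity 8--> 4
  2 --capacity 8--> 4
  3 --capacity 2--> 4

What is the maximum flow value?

Computing max flow:
  Flow on (0->1): 1/1
  Flow on (0->2): 8/9
  Flow on (0->3): 2/3
  Flow on (1->4): 1/8
  Flow on (2->4): 8/8
  Flow on (3->4): 2/2
Maximum flow = 11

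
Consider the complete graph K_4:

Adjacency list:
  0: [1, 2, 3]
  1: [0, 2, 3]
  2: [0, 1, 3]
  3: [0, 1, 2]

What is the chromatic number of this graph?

In K_4, every vertex is adjacent to every other vertex.
Each vertex needs a unique color.
Chromatic number = 4.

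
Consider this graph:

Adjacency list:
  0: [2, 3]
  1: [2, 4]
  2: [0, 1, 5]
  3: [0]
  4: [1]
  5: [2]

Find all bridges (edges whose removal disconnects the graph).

A bridge is an edge whose removal increases the number of connected components.
Bridges found: (0,2), (0,3), (1,2), (1,4), (2,5)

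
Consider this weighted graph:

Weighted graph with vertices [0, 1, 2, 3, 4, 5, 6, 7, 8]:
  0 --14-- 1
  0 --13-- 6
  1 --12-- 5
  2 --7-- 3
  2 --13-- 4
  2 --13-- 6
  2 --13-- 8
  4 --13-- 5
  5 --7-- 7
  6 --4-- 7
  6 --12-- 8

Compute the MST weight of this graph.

Applying Kruskal's algorithm (sort edges by weight, add if no cycle):
  Add (6,7) w=4
  Add (2,3) w=7
  Add (5,7) w=7
  Add (1,5) w=12
  Add (6,8) w=12
  Add (0,6) w=13
  Add (2,6) w=13
  Add (2,4) w=13
  Skip (2,8) w=13 (creates cycle)
  Skip (4,5) w=13 (creates cycle)
  Skip (0,1) w=14 (creates cycle)
MST weight = 81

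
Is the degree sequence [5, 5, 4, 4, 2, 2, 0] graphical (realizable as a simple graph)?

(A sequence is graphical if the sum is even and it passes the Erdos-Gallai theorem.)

Sum of degrees = 22. Sum is even but fails Erdos-Gallai. The sequence is NOT graphical.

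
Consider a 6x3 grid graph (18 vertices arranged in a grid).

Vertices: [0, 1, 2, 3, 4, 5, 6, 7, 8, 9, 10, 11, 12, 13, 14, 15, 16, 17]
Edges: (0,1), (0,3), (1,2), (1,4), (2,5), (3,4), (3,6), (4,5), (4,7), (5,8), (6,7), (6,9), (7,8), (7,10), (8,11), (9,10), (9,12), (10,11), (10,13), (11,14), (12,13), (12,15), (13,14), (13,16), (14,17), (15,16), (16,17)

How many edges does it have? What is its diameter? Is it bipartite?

A 6x3 grid has 15 vertical edges and 12 horizontal edges.
Total edges = 15 + 12 = 27.
Diameter = (6-1) + (3-1) = 7 (corner to opposite corner).
Grid graphs are bipartite (checkerboard coloring).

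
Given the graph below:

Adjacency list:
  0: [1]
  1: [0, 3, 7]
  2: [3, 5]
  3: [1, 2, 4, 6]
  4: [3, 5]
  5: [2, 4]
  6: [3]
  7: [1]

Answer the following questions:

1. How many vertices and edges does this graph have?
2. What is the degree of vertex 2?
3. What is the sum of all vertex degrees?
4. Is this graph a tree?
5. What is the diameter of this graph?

Count: 8 vertices, 8 edges.
Vertex 2 has neighbors [3, 5], degree = 2.
Handshaking lemma: 2 * 8 = 16.
A tree on 8 vertices has 7 edges. This graph has 8 edges (1 extra). Not a tree.
Diameter (longest shortest path) = 4.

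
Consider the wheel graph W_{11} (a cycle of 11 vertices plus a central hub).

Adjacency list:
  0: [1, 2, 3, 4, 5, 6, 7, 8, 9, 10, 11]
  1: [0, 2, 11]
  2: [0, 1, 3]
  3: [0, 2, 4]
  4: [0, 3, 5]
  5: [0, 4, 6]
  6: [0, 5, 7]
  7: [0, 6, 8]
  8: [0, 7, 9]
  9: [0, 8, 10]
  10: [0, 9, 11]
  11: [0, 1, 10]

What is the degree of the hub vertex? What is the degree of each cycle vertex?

The hub connects to all 11 cycle vertices, so deg(hub) = 11.
Each cycle vertex connects to 2 neighbors on the cycle plus the hub, so deg(cycle vertex) = 3.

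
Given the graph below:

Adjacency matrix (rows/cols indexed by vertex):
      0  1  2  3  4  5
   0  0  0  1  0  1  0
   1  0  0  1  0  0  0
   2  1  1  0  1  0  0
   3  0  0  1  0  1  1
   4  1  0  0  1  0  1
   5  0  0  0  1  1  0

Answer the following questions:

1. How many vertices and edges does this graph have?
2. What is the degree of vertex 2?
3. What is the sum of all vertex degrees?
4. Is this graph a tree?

Count: 6 vertices, 7 edges.
Vertex 2 has neighbors [0, 1, 3], degree = 3.
Handshaking lemma: 2 * 7 = 14.
A tree on 6 vertices has 5 edges. This graph has 7 edges (2 extra). Not a tree.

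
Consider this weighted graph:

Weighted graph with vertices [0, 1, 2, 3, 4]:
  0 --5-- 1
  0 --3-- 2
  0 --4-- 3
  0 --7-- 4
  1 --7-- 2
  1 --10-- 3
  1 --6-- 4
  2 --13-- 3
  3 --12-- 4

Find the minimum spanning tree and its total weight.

Applying Kruskal's algorithm (sort edges by weight, add if no cycle):
  Add (0,2) w=3
  Add (0,3) w=4
  Add (0,1) w=5
  Add (1,4) w=6
  Skip (0,4) w=7 (creates cycle)
  Skip (1,2) w=7 (creates cycle)
  Skip (1,3) w=10 (creates cycle)
  Skip (3,4) w=12 (creates cycle)
  Skip (2,3) w=13 (creates cycle)
MST weight = 18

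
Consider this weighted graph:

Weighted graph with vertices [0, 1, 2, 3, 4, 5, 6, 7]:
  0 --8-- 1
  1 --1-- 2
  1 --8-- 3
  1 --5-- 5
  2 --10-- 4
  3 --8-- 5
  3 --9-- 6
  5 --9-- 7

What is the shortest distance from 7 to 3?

Using Dijkstra's algorithm from vertex 7:
Shortest path: 7 -> 5 -> 3
Total weight: 9 + 8 = 17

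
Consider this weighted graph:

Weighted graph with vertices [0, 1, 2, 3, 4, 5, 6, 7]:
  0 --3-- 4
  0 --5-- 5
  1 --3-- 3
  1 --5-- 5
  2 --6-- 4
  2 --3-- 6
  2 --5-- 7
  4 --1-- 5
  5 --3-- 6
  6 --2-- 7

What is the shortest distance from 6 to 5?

Using Dijkstra's algorithm from vertex 6:
Shortest path: 6 -> 5
Total weight: 3 = 3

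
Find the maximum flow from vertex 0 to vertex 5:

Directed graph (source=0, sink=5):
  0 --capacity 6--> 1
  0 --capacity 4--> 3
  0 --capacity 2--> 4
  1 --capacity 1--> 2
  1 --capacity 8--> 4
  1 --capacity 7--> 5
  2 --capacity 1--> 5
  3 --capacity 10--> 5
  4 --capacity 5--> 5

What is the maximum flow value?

Computing max flow:
  Flow on (0->1): 6/6
  Flow on (0->3): 4/4
  Flow on (0->4): 2/2
  Flow on (1->5): 6/7
  Flow on (3->5): 4/10
  Flow on (4->5): 2/5
Maximum flow = 12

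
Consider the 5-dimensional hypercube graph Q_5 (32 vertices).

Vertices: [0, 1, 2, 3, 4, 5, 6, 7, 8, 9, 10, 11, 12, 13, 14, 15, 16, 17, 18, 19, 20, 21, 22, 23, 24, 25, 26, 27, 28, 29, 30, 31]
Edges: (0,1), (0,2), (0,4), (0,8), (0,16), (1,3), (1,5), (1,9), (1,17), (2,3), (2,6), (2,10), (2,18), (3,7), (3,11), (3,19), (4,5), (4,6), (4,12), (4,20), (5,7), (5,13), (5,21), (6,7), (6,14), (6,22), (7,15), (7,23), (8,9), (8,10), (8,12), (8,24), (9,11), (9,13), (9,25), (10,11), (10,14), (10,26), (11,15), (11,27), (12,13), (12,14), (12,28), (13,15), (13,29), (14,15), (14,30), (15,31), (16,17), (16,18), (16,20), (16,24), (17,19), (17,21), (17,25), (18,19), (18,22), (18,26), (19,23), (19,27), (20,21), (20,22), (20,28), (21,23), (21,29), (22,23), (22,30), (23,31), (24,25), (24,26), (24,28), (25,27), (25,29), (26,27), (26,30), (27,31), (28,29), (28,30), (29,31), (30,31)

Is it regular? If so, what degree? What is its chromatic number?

In Q_5, every vertex has exactly 5 neighbors (flip one of 5 bits), so it is 5-regular.
Q_5 is bipartite (partition by bit-parity), so chromatic number = 2.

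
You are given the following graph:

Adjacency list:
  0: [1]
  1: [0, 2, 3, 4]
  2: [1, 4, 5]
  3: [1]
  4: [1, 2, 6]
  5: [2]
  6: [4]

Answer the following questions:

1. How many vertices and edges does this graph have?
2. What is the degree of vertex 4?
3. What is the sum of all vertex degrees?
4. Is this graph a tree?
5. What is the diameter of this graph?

Count: 7 vertices, 7 edges.
Vertex 4 has neighbors [1, 2, 6], degree = 3.
Handshaking lemma: 2 * 7 = 14.
A tree on 7 vertices has 6 edges. This graph has 7 edges (1 extra). Not a tree.
Diameter (longest shortest path) = 3.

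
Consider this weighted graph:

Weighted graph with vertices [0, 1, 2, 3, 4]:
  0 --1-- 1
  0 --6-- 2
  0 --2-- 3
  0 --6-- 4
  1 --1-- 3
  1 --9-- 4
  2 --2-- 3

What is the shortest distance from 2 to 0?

Using Dijkstra's algorithm from vertex 2:
Shortest path: 2 -> 3 -> 0
Total weight: 2 + 2 = 4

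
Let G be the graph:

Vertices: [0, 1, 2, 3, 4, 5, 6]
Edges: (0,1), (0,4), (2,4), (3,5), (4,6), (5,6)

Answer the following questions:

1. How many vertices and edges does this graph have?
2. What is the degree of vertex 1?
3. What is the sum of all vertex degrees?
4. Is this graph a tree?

Count: 7 vertices, 6 edges.
Vertex 1 has neighbors [0], degree = 1.
Handshaking lemma: 2 * 6 = 12.
A graph is a tree iff it is connected and has exactly n-1 edges. This graph is connected (all 7 vertices in one component) and has 7-1 = 6 edges. It is a tree.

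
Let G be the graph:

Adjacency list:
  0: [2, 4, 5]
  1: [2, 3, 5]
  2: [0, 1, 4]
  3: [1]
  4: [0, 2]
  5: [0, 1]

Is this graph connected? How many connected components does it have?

Checking connectivity: the graph has 1 connected component(s).
All vertices are reachable from each other. The graph IS connected.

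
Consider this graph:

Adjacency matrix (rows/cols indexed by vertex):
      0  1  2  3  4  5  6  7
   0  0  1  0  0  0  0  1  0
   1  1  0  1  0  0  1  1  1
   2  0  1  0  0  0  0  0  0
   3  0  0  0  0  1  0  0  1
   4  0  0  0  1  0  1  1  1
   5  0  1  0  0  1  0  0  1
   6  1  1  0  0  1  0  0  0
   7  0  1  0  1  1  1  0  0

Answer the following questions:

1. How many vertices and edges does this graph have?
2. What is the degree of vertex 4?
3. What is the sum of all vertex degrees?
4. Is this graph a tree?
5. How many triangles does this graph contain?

Count: 8 vertices, 12 edges.
Vertex 4 has neighbors [3, 5, 6, 7], degree = 4.
Handshaking lemma: 2 * 12 = 24.
A tree on 8 vertices has 7 edges. This graph has 12 edges (5 extra). Not a tree.
Number of triangles = 4.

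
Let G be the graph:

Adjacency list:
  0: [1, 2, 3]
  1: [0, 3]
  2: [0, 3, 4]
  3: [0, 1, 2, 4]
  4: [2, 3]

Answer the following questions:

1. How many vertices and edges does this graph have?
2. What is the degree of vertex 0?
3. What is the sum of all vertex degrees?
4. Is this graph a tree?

Count: 5 vertices, 7 edges.
Vertex 0 has neighbors [1, 2, 3], degree = 3.
Handshaking lemma: 2 * 7 = 14.
A tree on 5 vertices has 4 edges. This graph has 7 edges (3 extra). Not a tree.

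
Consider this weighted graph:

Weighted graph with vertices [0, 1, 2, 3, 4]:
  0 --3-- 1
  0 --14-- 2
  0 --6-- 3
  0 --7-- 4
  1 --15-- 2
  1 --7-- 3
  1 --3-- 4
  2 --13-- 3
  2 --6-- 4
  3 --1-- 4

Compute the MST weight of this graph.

Applying Kruskal's algorithm (sort edges by weight, add if no cycle):
  Add (3,4) w=1
  Add (0,1) w=3
  Add (1,4) w=3
  Skip (0,3) w=6 (creates cycle)
  Add (2,4) w=6
  Skip (0,4) w=7 (creates cycle)
  Skip (1,3) w=7 (creates cycle)
  Skip (2,3) w=13 (creates cycle)
  Skip (0,2) w=14 (creates cycle)
  Skip (1,2) w=15 (creates cycle)
MST weight = 13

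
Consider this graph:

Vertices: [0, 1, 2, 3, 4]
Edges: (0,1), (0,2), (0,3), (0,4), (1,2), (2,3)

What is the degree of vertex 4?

Vertex 4 has neighbors [0], so deg(4) = 1.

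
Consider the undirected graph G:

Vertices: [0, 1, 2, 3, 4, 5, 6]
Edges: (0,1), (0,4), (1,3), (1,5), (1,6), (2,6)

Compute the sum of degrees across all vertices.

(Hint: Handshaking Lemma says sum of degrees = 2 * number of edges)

Count edges: 6 edges.
By Handshaking Lemma: sum of degrees = 2 * 6 = 12.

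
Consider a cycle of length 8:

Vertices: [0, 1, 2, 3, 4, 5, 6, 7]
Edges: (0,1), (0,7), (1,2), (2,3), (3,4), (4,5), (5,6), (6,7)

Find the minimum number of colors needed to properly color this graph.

This is an even cycle (C_8). Even cycles are bipartite.
Chromatic number = 2.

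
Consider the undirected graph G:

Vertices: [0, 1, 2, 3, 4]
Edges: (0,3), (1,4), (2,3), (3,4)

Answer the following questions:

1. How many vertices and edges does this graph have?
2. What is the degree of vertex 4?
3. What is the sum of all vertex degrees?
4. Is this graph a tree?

Count: 5 vertices, 4 edges.
Vertex 4 has neighbors [1, 3], degree = 2.
Handshaking lemma: 2 * 4 = 8.
A graph is a tree iff it is connected and has exactly n-1 edges. This graph is connected (all 5 vertices in one component) and has 5-1 = 4 edges. It is a tree.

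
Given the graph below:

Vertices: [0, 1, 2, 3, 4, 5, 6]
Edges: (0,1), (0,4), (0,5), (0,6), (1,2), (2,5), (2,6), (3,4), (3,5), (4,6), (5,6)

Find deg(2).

Vertex 2 has neighbors [1, 5, 6], so deg(2) = 3.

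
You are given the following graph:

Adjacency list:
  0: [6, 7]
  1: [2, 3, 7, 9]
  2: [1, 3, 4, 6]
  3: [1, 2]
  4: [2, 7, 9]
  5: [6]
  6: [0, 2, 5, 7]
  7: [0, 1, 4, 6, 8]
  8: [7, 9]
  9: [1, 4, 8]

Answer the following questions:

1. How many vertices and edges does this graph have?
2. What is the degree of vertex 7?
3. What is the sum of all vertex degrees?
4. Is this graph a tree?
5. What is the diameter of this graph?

Count: 10 vertices, 15 edges.
Vertex 7 has neighbors [0, 1, 4, 6, 8], degree = 5.
Handshaking lemma: 2 * 15 = 30.
A tree on 10 vertices has 9 edges. This graph has 15 edges (6 extra). Not a tree.
Diameter (longest shortest path) = 4.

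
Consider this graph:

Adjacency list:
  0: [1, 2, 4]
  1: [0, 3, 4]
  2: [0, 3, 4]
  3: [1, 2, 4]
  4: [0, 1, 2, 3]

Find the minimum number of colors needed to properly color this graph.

The graph has a maximum clique of size 3 (lower bound on chromatic number).
A valid 3-coloring: {0: 1, 1: 2, 2: 2, 3: 1, 4: 0}.
Chromatic number = 3.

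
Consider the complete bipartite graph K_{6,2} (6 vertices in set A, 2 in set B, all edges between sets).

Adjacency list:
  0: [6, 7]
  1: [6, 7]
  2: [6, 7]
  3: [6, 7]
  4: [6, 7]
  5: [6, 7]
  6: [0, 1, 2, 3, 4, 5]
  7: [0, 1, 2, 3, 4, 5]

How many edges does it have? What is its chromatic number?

K_{6,2} has 6 * 2 = 12 edges.
Bipartite graphs have chromatic number 2 (color each partition differently).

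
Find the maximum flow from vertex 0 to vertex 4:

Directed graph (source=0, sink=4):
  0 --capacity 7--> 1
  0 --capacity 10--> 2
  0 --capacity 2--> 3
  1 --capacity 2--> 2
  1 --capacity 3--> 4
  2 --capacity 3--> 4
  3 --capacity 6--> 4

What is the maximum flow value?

Computing max flow:
  Flow on (0->1): 5/7
  Flow on (0->2): 1/10
  Flow on (0->3): 2/2
  Flow on (1->2): 2/2
  Flow on (1->4): 3/3
  Flow on (2->4): 3/3
  Flow on (3->4): 2/6
Maximum flow = 8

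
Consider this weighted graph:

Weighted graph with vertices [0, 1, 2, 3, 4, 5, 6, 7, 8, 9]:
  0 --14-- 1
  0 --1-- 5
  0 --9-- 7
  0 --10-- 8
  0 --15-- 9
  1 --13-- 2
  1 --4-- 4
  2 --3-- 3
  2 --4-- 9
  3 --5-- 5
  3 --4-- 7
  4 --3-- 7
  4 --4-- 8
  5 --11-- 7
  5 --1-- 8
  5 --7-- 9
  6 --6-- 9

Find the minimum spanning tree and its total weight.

Applying Kruskal's algorithm (sort edges by weight, add if no cycle):
  Add (0,5) w=1
  Add (5,8) w=1
  Add (2,3) w=3
  Add (4,7) w=3
  Add (1,4) w=4
  Add (2,9) w=4
  Add (3,7) w=4
  Add (4,8) w=4
  Skip (3,5) w=5 (creates cycle)
  Add (6,9) w=6
  Skip (5,9) w=7 (creates cycle)
  Skip (0,7) w=9 (creates cycle)
  Skip (0,8) w=10 (creates cycle)
  Skip (5,7) w=11 (creates cycle)
  Skip (1,2) w=13 (creates cycle)
  Skip (0,1) w=14 (creates cycle)
  Skip (0,9) w=15 (creates cycle)
MST weight = 30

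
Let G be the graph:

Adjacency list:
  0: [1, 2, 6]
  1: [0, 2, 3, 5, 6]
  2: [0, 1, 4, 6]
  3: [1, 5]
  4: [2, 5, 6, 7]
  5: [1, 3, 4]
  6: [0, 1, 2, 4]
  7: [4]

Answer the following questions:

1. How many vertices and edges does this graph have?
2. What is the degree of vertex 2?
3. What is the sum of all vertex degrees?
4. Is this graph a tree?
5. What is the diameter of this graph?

Count: 8 vertices, 13 edges.
Vertex 2 has neighbors [0, 1, 4, 6], degree = 4.
Handshaking lemma: 2 * 13 = 26.
A tree on 8 vertices has 7 edges. This graph has 13 edges (6 extra). Not a tree.
Diameter (longest shortest path) = 3.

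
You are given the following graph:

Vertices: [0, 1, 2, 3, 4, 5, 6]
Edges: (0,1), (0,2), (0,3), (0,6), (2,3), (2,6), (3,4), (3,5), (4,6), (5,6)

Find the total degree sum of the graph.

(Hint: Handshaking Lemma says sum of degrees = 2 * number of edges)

Count edges: 10 edges.
By Handshaking Lemma: sum of degrees = 2 * 10 = 20.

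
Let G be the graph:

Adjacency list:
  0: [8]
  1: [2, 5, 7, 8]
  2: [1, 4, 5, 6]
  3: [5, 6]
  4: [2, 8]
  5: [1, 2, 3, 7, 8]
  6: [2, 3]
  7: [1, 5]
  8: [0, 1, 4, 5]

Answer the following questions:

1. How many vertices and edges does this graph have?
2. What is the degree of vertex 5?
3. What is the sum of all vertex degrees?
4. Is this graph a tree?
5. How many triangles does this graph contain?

Count: 9 vertices, 13 edges.
Vertex 5 has neighbors [1, 2, 3, 7, 8], degree = 5.
Handshaking lemma: 2 * 13 = 26.
A tree on 9 vertices has 8 edges. This graph has 13 edges (5 extra). Not a tree.
Number of triangles = 3.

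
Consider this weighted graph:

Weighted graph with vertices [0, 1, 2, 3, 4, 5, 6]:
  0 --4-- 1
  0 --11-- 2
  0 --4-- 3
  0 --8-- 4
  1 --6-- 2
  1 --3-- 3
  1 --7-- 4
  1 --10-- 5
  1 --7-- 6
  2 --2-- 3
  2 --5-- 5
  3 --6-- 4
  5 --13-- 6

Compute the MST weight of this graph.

Applying Kruskal's algorithm (sort edges by weight, add if no cycle):
  Add (2,3) w=2
  Add (1,3) w=3
  Add (0,3) w=4
  Skip (0,1) w=4 (creates cycle)
  Add (2,5) w=5
  Skip (1,2) w=6 (creates cycle)
  Add (3,4) w=6
  Skip (1,4) w=7 (creates cycle)
  Add (1,6) w=7
  Skip (0,4) w=8 (creates cycle)
  Skip (1,5) w=10 (creates cycle)
  Skip (0,2) w=11 (creates cycle)
  Skip (5,6) w=13 (creates cycle)
MST weight = 27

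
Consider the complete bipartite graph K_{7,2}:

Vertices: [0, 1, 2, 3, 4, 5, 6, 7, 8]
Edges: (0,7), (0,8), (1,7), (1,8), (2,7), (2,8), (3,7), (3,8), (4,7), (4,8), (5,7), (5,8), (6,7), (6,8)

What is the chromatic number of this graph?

K_{7,2} is bipartite: vertices split into two independent sets of size 7 and 2.
Color one set 0, the other 1. No adjacent vertices share a color.
Chromatic number = 2.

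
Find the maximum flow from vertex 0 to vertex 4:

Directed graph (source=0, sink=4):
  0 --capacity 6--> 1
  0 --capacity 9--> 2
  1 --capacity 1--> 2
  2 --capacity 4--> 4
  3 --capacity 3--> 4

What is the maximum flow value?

Computing max flow:
  Flow on (0->1): 1/6
  Flow on (0->2): 3/9
  Flow on (1->2): 1/1
  Flow on (2->4): 4/4
Maximum flow = 4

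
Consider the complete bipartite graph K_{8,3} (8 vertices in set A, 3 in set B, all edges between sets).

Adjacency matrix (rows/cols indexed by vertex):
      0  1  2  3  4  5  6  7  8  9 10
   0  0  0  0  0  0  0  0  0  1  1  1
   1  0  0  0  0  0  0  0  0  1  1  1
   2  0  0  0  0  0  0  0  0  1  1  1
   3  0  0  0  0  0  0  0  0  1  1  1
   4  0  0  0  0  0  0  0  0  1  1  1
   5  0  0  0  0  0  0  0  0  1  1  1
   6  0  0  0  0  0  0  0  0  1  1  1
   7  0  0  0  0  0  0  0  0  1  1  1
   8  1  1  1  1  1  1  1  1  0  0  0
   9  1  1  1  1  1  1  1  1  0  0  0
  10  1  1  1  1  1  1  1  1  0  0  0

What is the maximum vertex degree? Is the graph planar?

Set-A vertices have degree 3; set-B vertices have degree 8. Maximum degree = max(8,3) = 8.
K_{8,3} contains K_{3,3} as a subgraph (since both sides have >= 3 vertices); by Kuratowski's theorem it is not planar.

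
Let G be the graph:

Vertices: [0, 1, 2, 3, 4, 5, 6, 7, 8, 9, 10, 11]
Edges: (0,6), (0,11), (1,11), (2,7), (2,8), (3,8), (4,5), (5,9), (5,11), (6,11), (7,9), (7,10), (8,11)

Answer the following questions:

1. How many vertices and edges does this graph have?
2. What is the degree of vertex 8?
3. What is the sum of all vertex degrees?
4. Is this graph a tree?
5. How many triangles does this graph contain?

Count: 12 vertices, 13 edges.
Vertex 8 has neighbors [2, 3, 11], degree = 3.
Handshaking lemma: 2 * 13 = 26.
A tree on 12 vertices has 11 edges. This graph has 13 edges (2 extra). Not a tree.
Number of triangles = 1.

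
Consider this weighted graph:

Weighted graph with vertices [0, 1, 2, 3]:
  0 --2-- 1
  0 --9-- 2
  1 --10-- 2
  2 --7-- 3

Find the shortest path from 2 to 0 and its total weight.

Using Dijkstra's algorithm from vertex 2:
Shortest path: 2 -> 0
Total weight: 9 = 9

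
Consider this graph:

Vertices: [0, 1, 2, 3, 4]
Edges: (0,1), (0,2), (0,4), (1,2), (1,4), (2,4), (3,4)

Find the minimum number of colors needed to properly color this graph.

The graph has a maximum clique of size 4 (lower bound on chromatic number).
A valid 4-coloring: {0: 1, 1: 2, 2: 3, 3: 1, 4: 0}.
Chromatic number = 4.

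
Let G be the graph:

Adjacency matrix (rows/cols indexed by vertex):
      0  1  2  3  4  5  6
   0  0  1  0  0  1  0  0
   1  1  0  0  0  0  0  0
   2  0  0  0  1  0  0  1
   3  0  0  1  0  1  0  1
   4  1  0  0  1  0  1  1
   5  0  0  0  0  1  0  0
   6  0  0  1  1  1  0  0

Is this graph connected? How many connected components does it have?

Checking connectivity: the graph has 1 connected component(s).
All vertices are reachable from each other. The graph IS connected.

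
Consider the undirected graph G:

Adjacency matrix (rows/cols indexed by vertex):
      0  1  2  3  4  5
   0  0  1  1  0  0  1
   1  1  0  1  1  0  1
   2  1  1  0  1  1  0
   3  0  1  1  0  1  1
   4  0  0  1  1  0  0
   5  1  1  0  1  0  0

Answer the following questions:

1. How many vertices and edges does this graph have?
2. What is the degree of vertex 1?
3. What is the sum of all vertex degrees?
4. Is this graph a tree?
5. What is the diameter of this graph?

Count: 6 vertices, 10 edges.
Vertex 1 has neighbors [0, 2, 3, 5], degree = 4.
Handshaking lemma: 2 * 10 = 20.
A tree on 6 vertices has 5 edges. This graph has 10 edges (5 extra). Not a tree.
Diameter (longest shortest path) = 2.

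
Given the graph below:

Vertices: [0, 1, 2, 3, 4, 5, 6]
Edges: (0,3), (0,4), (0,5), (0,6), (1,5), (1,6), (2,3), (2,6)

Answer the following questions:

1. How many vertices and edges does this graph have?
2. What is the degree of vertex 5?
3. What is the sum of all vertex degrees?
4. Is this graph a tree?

Count: 7 vertices, 8 edges.
Vertex 5 has neighbors [0, 1], degree = 2.
Handshaking lemma: 2 * 8 = 16.
A tree on 7 vertices has 6 edges. This graph has 8 edges (2 extra). Not a tree.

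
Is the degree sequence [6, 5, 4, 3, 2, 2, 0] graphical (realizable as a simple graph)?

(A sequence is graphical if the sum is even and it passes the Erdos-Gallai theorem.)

Sum of degrees = 22. Sum is even but fails Erdos-Gallai. The sequence is NOT graphical.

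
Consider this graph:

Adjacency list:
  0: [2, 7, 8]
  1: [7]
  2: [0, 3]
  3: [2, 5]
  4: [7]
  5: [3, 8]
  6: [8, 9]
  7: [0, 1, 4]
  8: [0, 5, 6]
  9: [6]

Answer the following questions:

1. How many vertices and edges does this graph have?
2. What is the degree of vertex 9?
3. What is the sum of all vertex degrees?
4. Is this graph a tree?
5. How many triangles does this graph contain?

Count: 10 vertices, 10 edges.
Vertex 9 has neighbors [6], degree = 1.
Handshaking lemma: 2 * 10 = 20.
A tree on 10 vertices has 9 edges. This graph has 10 edges (1 extra). Not a tree.
Number of triangles = 0.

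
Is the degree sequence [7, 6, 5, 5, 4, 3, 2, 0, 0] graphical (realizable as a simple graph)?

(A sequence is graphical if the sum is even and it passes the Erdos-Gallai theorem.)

Sum of degrees = 32. Sum is even but fails Erdos-Gallai. The sequence is NOT graphical.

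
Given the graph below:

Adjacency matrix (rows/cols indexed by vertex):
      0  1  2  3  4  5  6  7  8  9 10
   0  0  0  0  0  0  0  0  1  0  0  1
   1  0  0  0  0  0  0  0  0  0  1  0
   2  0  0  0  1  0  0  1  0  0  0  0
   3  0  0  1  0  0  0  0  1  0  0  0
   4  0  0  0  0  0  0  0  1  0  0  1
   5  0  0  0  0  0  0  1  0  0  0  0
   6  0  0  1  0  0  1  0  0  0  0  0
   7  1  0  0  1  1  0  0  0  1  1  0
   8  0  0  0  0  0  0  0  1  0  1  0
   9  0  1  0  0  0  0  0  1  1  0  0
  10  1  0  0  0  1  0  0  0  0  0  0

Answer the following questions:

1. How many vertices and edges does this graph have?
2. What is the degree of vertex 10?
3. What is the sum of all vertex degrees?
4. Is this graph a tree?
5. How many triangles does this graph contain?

Count: 11 vertices, 12 edges.
Vertex 10 has neighbors [0, 4], degree = 2.
Handshaking lemma: 2 * 12 = 24.
A tree on 11 vertices has 10 edges. This graph has 12 edges (2 extra). Not a tree.
Number of triangles = 1.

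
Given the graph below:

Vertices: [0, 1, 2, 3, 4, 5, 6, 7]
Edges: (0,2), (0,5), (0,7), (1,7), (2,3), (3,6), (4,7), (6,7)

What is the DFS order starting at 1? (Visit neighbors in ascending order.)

DFS from vertex 1 (neighbors processed in ascending order):
Visit order: 1, 7, 0, 2, 3, 6, 5, 4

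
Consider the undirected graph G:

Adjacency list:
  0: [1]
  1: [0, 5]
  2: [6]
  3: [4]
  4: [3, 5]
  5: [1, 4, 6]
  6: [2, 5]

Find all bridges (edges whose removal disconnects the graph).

A bridge is an edge whose removal increases the number of connected components.
Bridges found: (0,1), (1,5), (2,6), (3,4), (4,5), (5,6)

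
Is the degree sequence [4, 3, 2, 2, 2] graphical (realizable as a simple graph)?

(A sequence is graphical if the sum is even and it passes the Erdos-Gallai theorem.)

Sum of degrees = 13. Sum is odd, so the sequence is NOT graphical.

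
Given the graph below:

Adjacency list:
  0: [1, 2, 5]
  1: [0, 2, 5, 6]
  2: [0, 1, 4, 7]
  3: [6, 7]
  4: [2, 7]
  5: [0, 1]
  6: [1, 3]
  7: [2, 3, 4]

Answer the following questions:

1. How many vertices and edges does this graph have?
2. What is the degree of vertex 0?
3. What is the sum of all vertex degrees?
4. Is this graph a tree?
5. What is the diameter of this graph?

Count: 8 vertices, 11 edges.
Vertex 0 has neighbors [1, 2, 5], degree = 3.
Handshaking lemma: 2 * 11 = 22.
A tree on 8 vertices has 7 edges. This graph has 11 edges (4 extra). Not a tree.
Diameter (longest shortest path) = 3.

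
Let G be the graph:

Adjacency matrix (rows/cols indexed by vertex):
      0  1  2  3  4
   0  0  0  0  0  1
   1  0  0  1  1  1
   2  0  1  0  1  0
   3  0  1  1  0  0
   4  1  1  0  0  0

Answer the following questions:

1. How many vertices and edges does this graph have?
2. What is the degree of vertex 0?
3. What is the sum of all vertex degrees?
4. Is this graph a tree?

Count: 5 vertices, 5 edges.
Vertex 0 has neighbors [4], degree = 1.
Handshaking lemma: 2 * 5 = 10.
A tree on 5 vertices has 4 edges. This graph has 5 edges (1 extra). Not a tree.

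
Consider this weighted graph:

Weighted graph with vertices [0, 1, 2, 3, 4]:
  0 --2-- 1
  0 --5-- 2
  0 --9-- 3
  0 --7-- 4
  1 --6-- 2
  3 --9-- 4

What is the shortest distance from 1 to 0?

Using Dijkstra's algorithm from vertex 1:
Shortest path: 1 -> 0
Total weight: 2 = 2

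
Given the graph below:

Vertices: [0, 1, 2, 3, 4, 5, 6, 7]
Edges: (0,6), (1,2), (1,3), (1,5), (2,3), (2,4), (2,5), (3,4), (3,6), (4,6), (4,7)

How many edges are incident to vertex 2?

Vertex 2 has neighbors [1, 3, 4, 5], so deg(2) = 4.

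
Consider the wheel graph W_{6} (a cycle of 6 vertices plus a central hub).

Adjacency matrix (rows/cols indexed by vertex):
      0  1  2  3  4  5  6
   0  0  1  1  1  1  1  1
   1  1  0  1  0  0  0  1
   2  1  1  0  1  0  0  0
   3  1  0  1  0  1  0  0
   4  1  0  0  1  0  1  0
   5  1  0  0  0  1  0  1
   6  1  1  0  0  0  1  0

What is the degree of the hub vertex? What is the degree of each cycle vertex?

The hub connects to all 6 cycle vertices, so deg(hub) = 6.
Each cycle vertex connects to 2 neighbors on the cycle plus the hub, so deg(cycle vertex) = 3.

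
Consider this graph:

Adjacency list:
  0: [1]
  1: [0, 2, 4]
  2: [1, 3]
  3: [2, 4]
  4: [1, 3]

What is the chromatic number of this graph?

The graph has a maximum clique of size 2 (lower bound on chromatic number).
A valid 2-coloring: {0: 1, 1: 0, 2: 1, 3: 0, 4: 1}.
Chromatic number = 2.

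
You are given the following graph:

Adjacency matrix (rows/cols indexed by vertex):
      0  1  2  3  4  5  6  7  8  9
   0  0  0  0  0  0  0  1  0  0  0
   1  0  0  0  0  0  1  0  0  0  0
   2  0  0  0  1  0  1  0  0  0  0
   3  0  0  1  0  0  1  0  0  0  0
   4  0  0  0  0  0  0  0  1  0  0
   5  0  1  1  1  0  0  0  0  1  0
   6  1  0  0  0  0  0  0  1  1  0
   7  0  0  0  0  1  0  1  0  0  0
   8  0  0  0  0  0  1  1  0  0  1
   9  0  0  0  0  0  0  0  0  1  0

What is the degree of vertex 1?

Vertex 1 has neighbors [5], so deg(1) = 1.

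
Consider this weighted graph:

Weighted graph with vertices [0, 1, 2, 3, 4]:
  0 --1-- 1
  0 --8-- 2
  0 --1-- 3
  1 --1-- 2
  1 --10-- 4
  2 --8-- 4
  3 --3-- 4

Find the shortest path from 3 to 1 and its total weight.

Using Dijkstra's algorithm from vertex 3:
Shortest path: 3 -> 0 -> 1
Total weight: 1 + 1 = 2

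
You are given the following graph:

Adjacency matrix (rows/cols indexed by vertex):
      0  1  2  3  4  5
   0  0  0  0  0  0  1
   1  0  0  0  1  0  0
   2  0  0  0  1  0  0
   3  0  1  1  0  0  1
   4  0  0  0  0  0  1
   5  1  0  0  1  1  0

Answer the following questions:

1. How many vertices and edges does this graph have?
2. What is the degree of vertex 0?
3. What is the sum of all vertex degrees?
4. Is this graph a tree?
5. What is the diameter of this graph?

Count: 6 vertices, 5 edges.
Vertex 0 has neighbors [5], degree = 1.
Handshaking lemma: 2 * 5 = 10.
A graph is a tree iff it is connected and has exactly n-1 edges. This graph is connected (all 6 vertices in one component) and has 6-1 = 5 edges. It is a tree.
Diameter (longest shortest path) = 3.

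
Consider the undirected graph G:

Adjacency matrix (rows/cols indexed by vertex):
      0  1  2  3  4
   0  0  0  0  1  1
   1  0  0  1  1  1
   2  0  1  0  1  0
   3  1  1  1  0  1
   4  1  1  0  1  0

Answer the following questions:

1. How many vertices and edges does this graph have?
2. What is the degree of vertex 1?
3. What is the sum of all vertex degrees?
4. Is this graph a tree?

Count: 5 vertices, 7 edges.
Vertex 1 has neighbors [2, 3, 4], degree = 3.
Handshaking lemma: 2 * 7 = 14.
A tree on 5 vertices has 4 edges. This graph has 7 edges (3 extra). Not a tree.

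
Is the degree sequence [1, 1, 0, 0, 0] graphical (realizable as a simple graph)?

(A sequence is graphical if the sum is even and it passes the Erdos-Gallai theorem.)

Sum of degrees = 2. Sum is even and passes Erdos-Gallai. The sequence IS graphical.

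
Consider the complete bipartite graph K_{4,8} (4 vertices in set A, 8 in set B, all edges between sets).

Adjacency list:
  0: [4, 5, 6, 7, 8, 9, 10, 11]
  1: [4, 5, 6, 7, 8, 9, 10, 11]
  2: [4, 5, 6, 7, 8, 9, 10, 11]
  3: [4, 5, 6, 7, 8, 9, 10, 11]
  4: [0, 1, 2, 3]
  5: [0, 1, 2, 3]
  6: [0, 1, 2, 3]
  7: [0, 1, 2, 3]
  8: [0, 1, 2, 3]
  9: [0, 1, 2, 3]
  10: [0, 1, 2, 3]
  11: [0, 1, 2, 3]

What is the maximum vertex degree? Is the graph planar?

Set-A vertices have degree 8; set-B vertices have degree 4. Maximum degree = max(4,8) = 8.
K_{4,8} contains K_{3,3} as a subgraph (since both sides have >= 3 vertices); by Kuratowski's theorem it is not planar.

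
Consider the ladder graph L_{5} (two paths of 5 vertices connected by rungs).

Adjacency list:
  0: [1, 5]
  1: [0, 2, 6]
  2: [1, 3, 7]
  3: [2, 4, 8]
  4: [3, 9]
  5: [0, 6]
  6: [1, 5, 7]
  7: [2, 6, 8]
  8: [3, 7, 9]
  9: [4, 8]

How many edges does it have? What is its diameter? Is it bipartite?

Ladder graph L_{5}: 5 rungs + 2 * (5-1) path edges = 5 + 8 = 13 edges.
Diameter = 5.
Ladder graphs are bipartite (alternating coloring along each path).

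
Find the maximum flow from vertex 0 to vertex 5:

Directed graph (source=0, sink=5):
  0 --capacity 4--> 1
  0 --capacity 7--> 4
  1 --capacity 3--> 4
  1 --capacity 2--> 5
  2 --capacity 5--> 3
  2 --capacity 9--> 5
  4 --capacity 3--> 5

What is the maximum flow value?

Computing max flow:
  Flow on (0->1): 2/4
  Flow on (0->4): 3/7
  Flow on (1->5): 2/2
  Flow on (4->5): 3/3
Maximum flow = 5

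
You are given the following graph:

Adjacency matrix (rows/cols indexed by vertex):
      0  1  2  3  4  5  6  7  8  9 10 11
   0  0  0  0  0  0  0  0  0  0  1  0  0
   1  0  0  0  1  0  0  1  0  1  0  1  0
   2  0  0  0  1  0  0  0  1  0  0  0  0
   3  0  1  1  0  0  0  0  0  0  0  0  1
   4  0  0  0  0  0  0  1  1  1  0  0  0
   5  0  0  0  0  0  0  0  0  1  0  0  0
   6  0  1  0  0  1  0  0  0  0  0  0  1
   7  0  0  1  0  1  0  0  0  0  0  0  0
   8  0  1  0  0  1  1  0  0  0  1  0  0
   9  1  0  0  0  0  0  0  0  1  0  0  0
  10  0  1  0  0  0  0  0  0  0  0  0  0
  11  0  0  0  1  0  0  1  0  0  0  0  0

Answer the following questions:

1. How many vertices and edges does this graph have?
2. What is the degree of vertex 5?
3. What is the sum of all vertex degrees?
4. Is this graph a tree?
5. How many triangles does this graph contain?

Count: 12 vertices, 14 edges.
Vertex 5 has neighbors [8], degree = 1.
Handshaking lemma: 2 * 14 = 28.
A tree on 12 vertices has 11 edges. This graph has 14 edges (3 extra). Not a tree.
Number of triangles = 0.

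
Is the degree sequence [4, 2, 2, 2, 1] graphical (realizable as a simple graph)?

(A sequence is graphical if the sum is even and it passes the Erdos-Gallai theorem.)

Sum of degrees = 11. Sum is odd, so the sequence is NOT graphical.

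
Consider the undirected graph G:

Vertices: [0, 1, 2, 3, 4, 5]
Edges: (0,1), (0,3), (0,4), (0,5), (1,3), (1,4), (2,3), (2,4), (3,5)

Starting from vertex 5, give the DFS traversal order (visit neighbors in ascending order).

DFS from vertex 5 (neighbors processed in ascending order):
Visit order: 5, 0, 1, 3, 2, 4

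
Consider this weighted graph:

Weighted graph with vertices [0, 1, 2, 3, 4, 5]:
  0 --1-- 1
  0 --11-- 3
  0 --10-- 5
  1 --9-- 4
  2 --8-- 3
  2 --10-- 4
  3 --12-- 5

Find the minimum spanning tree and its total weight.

Applying Kruskal's algorithm (sort edges by weight, add if no cycle):
  Add (0,1) w=1
  Add (2,3) w=8
  Add (1,4) w=9
  Add (0,5) w=10
  Add (2,4) w=10
  Skip (0,3) w=11 (creates cycle)
  Skip (3,5) w=12 (creates cycle)
MST weight = 38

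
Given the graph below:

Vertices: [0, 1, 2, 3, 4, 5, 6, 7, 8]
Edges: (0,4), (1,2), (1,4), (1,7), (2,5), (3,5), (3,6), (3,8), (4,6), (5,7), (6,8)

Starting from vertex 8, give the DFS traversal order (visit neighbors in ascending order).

DFS from vertex 8 (neighbors processed in ascending order):
Visit order: 8, 3, 5, 2, 1, 4, 0, 6, 7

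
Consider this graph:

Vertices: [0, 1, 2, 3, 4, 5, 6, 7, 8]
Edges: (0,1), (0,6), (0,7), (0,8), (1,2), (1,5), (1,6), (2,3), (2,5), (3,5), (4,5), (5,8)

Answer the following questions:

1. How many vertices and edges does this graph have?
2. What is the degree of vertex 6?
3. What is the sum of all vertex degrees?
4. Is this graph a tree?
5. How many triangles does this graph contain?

Count: 9 vertices, 12 edges.
Vertex 6 has neighbors [0, 1], degree = 2.
Handshaking lemma: 2 * 12 = 24.
A tree on 9 vertices has 8 edges. This graph has 12 edges (4 extra). Not a tree.
Number of triangles = 3.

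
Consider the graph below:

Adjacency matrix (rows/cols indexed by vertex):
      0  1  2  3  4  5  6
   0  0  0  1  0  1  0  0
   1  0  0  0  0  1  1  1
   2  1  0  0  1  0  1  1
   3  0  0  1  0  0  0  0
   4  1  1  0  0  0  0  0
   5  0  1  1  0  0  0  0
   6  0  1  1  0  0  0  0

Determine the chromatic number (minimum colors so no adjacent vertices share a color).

The graph has a maximum clique of size 2 (lower bound on chromatic number).
A valid 3-coloring: {0: 1, 1: 0, 2: 0, 3: 1, 4: 2, 5: 1, 6: 1}.
No proper 2-coloring exists (verified by exhaustive search).
Chromatic number = 3.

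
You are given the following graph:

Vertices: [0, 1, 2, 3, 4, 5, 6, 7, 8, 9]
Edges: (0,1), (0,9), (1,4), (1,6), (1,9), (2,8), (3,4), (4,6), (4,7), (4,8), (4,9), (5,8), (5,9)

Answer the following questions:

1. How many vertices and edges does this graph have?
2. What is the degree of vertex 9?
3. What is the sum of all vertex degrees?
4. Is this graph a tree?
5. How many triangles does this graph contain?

Count: 10 vertices, 13 edges.
Vertex 9 has neighbors [0, 1, 4, 5], degree = 4.
Handshaking lemma: 2 * 13 = 26.
A tree on 10 vertices has 9 edges. This graph has 13 edges (4 extra). Not a tree.
Number of triangles = 3.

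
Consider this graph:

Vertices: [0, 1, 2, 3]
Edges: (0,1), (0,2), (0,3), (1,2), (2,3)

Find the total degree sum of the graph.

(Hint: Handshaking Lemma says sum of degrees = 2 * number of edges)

Count edges: 5 edges.
By Handshaking Lemma: sum of degrees = 2 * 5 = 10.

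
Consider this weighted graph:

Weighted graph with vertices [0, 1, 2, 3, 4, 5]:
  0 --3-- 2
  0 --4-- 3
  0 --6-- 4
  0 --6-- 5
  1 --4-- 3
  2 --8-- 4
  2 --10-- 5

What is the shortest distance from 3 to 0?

Using Dijkstra's algorithm from vertex 3:
Shortest path: 3 -> 0
Total weight: 4 = 4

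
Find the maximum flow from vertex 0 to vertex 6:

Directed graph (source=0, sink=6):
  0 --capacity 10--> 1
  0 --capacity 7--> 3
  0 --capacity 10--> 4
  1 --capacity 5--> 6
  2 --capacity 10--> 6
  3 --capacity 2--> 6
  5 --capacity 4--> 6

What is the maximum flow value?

Computing max flow:
  Flow on (0->1): 5/10
  Flow on (0->3): 2/7
  Flow on (1->6): 5/5
  Flow on (3->6): 2/2
Maximum flow = 7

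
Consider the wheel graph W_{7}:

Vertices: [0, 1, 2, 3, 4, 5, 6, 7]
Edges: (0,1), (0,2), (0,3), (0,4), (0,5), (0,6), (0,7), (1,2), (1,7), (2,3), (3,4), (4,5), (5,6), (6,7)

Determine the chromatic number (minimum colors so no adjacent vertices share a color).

W_{7} = C_{7} plus a hub adjacent to every cycle vertex.
The outer cycle needs 3 colors (odd cycle); the hub is adjacent to all of them so needs a fresh color.
Chromatic number = 3 + 1 = 4.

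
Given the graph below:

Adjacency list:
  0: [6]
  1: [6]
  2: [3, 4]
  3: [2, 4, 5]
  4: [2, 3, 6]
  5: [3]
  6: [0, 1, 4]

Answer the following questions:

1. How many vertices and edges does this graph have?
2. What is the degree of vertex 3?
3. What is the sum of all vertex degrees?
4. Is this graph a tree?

Count: 7 vertices, 7 edges.
Vertex 3 has neighbors [2, 4, 5], degree = 3.
Handshaking lemma: 2 * 7 = 14.
A tree on 7 vertices has 6 edges. This graph has 7 edges (1 extra). Not a tree.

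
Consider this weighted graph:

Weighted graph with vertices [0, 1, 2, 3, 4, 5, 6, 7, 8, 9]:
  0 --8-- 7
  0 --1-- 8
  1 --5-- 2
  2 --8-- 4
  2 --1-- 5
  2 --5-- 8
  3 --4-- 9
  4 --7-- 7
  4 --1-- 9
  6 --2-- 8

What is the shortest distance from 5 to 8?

Using Dijkstra's algorithm from vertex 5:
Shortest path: 5 -> 2 -> 8
Total weight: 1 + 5 = 6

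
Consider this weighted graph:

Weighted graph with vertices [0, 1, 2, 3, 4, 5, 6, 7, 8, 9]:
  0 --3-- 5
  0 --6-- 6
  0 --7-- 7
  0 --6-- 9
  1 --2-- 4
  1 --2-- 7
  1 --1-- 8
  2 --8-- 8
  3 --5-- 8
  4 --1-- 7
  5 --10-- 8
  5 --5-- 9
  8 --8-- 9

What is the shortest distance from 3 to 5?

Using Dijkstra's algorithm from vertex 3:
Shortest path: 3 -> 8 -> 5
Total weight: 5 + 10 = 15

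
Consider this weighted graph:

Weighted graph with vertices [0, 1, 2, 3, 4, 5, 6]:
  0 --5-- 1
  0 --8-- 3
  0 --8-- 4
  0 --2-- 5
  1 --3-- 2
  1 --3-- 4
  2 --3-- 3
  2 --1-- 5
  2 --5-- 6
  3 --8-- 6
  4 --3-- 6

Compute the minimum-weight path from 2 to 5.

Using Dijkstra's algorithm from vertex 2:
Shortest path: 2 -> 5
Total weight: 1 = 1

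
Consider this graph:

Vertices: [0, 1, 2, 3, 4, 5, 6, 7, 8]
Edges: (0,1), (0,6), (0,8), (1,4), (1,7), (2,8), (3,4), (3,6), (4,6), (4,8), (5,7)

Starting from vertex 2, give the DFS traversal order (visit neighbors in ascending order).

DFS from vertex 2 (neighbors processed in ascending order):
Visit order: 2, 8, 0, 1, 4, 3, 6, 7, 5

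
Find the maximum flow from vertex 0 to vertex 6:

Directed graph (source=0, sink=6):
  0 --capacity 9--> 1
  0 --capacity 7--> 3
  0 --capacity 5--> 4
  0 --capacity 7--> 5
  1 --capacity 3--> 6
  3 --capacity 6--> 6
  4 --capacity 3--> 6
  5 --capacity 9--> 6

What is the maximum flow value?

Computing max flow:
  Flow on (0->1): 3/9
  Flow on (0->3): 6/7
  Flow on (0->4): 3/5
  Flow on (0->5): 7/7
  Flow on (1->6): 3/3
  Flow on (3->6): 6/6
  Flow on (4->6): 3/3
  Flow on (5->6): 7/9
Maximum flow = 19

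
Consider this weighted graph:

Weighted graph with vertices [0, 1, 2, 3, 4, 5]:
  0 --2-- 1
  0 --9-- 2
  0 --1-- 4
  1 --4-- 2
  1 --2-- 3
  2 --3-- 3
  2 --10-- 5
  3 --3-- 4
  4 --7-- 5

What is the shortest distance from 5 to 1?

Using Dijkstra's algorithm from vertex 5:
Shortest path: 5 -> 4 -> 0 -> 1
Total weight: 7 + 1 + 2 = 10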